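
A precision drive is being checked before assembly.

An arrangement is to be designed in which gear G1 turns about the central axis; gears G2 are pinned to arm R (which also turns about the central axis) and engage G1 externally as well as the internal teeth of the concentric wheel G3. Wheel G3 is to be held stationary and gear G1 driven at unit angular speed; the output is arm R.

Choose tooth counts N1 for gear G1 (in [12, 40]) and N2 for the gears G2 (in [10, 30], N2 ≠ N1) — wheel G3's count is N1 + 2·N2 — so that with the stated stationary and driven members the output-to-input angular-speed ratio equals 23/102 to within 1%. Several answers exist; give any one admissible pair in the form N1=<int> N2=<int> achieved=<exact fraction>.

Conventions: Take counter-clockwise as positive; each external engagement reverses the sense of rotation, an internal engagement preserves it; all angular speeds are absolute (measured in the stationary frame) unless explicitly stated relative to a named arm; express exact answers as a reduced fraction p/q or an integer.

class = planetary set [ratio 23/102 wanted; Willis about the carrier]
Willis with ω_ring = 0: ω_arm/ω_sun = N1/(N1+N3); set equal to 23/102  ⇒  N3/N1 = 1/(23/102) − 1 = 79/23
N3 = N1 + 2·N2  ⇒  N2/N1 = (N3/N1 − 1)/2 = (79/23 − 1)/2 = 28/23
smallest multiple with N1 ≥ 12 and N2 ≥ 10: k = 1  ⇒  N1 = 1·23 = 23, N2 = 1·28 = 28 (N1 ≤ 40, N2 ≤ 30, N2 ≠ N1 ✓), N3 = 23 + 2·28 = 79
check: N1/(N1+N3) with N1 = 23, N3 = 79 gives 23/102; |achieved − target| = 0 ≤ 23/10200 ✓

N1=23 N2=28 achieved=23/102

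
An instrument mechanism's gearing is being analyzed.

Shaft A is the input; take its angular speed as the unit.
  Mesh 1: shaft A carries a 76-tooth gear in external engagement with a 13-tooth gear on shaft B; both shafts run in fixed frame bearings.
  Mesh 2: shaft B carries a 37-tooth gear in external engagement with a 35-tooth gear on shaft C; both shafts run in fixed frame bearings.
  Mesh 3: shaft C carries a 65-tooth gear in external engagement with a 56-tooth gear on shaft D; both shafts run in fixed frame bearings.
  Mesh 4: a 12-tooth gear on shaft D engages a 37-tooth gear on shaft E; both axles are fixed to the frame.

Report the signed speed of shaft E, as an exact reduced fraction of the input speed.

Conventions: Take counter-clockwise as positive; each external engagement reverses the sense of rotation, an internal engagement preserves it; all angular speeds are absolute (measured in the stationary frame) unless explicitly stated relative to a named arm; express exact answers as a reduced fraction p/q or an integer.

114/49

4-mesh fixed-axis compound train (all bearings frame-fixed)
mesh 1 [76T→13T]: |ω|/ω_in = 1×76/13 = 76/13, sense flips to −
mesh 2 [37T→35T]: |ω|/ω_in = (76/13)×37/35 = 2812/455, sense flips to +
mesh 3 [65T→56T]: |ω|/ω_in = (2812/455)×65/56 = 703/98, sense flips to −
mesh 4 [12T→37T]: |ω|/ω_in = (703/98)×12/37 = 114/49, sense flips to +
signed output speed (× input speed) = 114/49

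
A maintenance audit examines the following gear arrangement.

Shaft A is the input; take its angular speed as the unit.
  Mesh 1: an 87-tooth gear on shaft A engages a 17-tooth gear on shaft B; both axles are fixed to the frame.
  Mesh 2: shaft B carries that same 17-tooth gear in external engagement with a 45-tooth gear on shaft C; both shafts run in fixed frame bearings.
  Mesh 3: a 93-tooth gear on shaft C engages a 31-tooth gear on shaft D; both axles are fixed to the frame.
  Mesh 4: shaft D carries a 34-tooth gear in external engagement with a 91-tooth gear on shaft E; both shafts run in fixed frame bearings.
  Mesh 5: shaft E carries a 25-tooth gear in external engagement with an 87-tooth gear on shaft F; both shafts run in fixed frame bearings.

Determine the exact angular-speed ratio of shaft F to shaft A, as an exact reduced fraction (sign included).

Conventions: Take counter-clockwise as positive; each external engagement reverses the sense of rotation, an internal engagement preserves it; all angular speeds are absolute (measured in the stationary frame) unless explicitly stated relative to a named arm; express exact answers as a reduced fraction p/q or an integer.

class = fixed-axis compound train [5 meshes; 5 ratios multiply, 5 sense flips]
mesh 1 [87T→17T]: running ratio 87/17, sense −
mesh 2 [17T→45T]: running ratio 29/15, sense +
mesh 3 [93T→31T]: running ratio 29/5, sense −
mesh 4 [34T→91T]: running ratio 986/455, sense +
mesh 5 [25T→87T]: running ratio 170/273, sense −
ω_out/ω_in = -170/273

-170/273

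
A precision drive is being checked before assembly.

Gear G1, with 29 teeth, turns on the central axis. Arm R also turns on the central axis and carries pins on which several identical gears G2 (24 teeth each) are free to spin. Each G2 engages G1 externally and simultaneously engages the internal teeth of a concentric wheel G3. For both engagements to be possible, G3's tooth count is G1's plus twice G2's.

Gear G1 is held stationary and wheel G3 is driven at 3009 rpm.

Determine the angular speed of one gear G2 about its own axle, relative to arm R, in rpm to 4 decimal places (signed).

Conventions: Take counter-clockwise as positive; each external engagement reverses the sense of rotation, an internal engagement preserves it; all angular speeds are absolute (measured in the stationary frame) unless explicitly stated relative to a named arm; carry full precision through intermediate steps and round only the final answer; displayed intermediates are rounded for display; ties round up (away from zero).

planetary set (29T centre, 24T on arm, 77T internal) — Willis relation
normalise by the input: solve with ω_ring = 1, then scale by 3009 rpm
ring teeth: 29 + 2·24 = 77
29(ω_sun−ω_arm) = −77(ω_ring−ω_arm),  ω_sun = 0, ω_ring = 1
29(0−ω_arm) = −77(1−ω_arm)  ⇒  106·ω_arm = 77  ⇒  ω_arm = 77/106
sun–planet mesh: 29·(0−77/106) = −24·(ω_p−ω_arm)  ⇒  ω_p−ω_arm = 2233/2544
scale: ω_p−ω_arm = 2233/2544 × 3009 rpm = +2641.1545 rpm

+2641.1545 rpm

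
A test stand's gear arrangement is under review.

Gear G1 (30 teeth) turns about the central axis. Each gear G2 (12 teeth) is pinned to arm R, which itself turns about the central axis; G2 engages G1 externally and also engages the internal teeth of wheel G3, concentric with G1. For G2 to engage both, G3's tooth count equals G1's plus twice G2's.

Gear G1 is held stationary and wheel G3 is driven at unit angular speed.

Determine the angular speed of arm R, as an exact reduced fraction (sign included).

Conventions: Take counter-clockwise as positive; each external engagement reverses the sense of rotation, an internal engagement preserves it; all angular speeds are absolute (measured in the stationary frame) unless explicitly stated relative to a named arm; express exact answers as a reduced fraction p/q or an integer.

9/14

planetary set (30T centre, 12T on arm, 54T internal) — Willis relation
ring teeth: 30 + 2·12 = 54
30(ω_sun−ω_arm) = −54(ω_ring−ω_arm),  ω_sun = 0, ω_ring = 1
30(0−ω_arm) = −54(1−ω_arm)  ⇒  84·ω_arm = 54  ⇒  ω_arm = 9/14
exact speed ratio = 9/14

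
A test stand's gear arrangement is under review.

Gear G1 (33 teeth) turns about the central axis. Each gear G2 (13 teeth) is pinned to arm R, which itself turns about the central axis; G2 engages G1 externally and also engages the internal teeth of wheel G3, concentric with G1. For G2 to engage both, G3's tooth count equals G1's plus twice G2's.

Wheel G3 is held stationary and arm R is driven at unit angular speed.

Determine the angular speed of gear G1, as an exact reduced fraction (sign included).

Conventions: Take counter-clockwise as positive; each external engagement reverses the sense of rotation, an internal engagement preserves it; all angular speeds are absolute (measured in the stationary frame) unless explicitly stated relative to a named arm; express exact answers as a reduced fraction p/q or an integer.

class = planetary set [G3 = 33+2·13 = 59; Willis about the carrier]
ring teeth: 33 + 2·13 = 59
33(ω_sun−ω_arm) = −59(ω_ring−ω_arm),  ω_ring = 0, ω_arm = 1
ω_sun = 1 − (59/33)(0−1) = 92/33
exact speed ratio = 92/33

92/33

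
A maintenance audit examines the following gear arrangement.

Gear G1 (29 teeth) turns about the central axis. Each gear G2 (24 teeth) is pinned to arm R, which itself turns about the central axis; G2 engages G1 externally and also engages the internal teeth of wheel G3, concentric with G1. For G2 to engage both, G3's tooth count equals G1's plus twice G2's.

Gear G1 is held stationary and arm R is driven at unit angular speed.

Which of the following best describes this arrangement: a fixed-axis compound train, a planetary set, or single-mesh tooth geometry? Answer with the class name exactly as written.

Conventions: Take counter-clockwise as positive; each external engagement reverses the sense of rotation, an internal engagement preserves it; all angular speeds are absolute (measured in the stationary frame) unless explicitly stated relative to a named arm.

planetary set

recognized (axles ride arm R): planetary set, 29/24/77 teeth
classification: planetary set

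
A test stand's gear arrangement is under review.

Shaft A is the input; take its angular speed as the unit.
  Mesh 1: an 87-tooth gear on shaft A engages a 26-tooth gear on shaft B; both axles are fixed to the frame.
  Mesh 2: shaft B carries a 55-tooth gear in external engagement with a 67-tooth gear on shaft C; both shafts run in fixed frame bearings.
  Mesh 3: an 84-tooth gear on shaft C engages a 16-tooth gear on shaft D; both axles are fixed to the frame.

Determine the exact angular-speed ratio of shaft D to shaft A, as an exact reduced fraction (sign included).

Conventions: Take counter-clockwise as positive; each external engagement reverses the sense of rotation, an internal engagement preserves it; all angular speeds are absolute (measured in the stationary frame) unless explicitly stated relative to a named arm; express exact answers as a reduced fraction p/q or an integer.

-100485/6968

class = fixed-axis compound train [3 meshes; 3 ratios multiply, 3 sense flips]
mesh 1 [87T→26T]: running ratio 87/26, sense −
mesh 2 [55T→67T]: running ratio 4785/1742, sense +
mesh 3 [84T→16T]: running ratio 100485/6968, sense −
ω_out/ω_in = -100485/6968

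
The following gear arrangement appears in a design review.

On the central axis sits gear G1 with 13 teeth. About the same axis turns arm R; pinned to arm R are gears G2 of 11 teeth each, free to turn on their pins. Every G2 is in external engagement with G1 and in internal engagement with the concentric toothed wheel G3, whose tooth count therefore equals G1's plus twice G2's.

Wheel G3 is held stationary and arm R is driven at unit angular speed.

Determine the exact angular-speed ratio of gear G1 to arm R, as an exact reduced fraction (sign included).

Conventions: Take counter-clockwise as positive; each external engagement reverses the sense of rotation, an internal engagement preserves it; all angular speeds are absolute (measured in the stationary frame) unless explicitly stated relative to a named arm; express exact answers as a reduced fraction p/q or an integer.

48/13

topology: planetary set — G1 13T / G2 11T / G3 35T, arm = carrier (Willis)
ring teeth: 13 + 2·11 = 35
13(ω_sun−ω_arm) = −35(ω_ring−ω_arm),  ω_ring = 0, ω_arm = 1
ω_sun = 1 − (35/13)(0−1) = 48/13
ω_out/ω_in = 48/13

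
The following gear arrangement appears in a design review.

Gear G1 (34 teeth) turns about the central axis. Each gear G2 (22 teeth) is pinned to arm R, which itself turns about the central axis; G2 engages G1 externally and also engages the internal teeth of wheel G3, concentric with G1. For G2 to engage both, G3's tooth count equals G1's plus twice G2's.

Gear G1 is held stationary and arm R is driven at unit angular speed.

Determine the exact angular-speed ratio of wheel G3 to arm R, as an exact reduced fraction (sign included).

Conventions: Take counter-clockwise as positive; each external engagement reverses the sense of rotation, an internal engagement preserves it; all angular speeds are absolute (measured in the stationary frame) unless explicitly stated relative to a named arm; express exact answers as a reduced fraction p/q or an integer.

56/39

recognized (axles ride arm R): planetary set, 34/22/78 teeth
ring teeth: 34 + 2·22 = 78
34(ω_sun−ω_arm) = −78(ω_ring−ω_arm),  ω_sun = 0, ω_arm = 1
ω_ring = 1 − (34/78)(0−1) = 56/39
ω_out/ω_in = 56/39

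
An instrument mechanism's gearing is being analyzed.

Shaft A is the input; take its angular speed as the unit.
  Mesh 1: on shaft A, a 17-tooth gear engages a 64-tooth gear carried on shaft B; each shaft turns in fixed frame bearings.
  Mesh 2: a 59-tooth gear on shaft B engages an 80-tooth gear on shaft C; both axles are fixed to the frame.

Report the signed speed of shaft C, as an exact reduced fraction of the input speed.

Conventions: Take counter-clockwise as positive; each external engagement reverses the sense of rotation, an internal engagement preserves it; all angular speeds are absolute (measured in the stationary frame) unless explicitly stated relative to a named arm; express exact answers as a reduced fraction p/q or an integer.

1003/5120

2-mesh fixed-axis compound train (all bearings frame-fixed)
mesh 1 [17T→64T]: |ω|/ω_in = 1×17/64 = 17/64, sense flips to −
mesh 2 [59T→80T]: |ω|/ω_in = (17/64)×59/80 = 1003/5120, sense flips to +
signed output speed (× input speed) = 1003/5120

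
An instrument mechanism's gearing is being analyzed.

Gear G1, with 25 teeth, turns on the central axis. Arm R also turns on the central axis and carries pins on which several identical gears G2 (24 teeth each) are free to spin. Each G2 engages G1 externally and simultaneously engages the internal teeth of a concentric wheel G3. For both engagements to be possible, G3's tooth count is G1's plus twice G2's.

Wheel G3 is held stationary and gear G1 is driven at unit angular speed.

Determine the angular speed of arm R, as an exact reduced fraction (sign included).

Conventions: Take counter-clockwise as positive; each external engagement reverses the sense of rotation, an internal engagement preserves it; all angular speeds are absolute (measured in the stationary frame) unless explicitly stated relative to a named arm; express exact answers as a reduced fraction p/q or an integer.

class = planetary set [G3 = 25+2·24 = 73; Willis about the carrier]
ring teeth: 25 + 2·24 = 73
25(ω_sun−ω_arm) = −73(ω_ring−ω_arm),  ω_ring = 0, ω_sun = 1
25(1−ω_arm) = −73(0−ω_arm)  ⇒  98·ω_arm = 25  ⇒  ω_arm = 25/98
exact speed ratio = 25/98

25/98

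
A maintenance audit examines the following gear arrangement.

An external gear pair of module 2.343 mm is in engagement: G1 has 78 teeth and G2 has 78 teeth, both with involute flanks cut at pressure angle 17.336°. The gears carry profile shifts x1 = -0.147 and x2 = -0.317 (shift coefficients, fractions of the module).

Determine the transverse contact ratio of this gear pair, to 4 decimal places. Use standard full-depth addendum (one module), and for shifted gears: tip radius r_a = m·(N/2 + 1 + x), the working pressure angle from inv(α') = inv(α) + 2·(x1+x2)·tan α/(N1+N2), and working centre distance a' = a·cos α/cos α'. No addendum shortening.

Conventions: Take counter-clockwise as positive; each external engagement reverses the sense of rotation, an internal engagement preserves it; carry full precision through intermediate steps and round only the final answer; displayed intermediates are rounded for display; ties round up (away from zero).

class = single-mesh tooth geometry [involute pair 78T × 78T, m = 2.343]
base radii: r_b1 = 87.226087, r_b2 = 87.226087
tip radii: r_a1 = 93.375579, r_a2 = 92.977269
inv(α') = inv(17.336°) + 2·(-0.147-0.317)·tan α/(78+78) = 0.00772752  ⇒  α' = 16.16190°
a' = a·cos α / cos α' = 182.7540·cos 17.336°/cos 16.16190° = 181.630386
action lengths: √(r_a1²−r_b1²) = 33.325794, √(r_a2²−r_b2²) = 32.192892
base pitch p_b = π·m·cos α = 7.026380
CR = (33.325794 + 32.192892 − 181.630386·sin 16.16190°)/7.026380 = 2.129323
contact ratio ≈ 2.1293

2.1293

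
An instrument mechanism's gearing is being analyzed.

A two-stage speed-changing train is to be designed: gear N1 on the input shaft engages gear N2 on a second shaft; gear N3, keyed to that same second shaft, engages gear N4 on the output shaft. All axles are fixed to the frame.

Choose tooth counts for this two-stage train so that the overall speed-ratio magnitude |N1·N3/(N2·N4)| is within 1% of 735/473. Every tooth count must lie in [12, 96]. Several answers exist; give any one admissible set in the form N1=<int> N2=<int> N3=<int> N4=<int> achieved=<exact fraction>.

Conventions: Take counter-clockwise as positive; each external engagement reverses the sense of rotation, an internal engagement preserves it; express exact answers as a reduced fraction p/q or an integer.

design class (target 735/473): fixed-axis compound train
target = 735/473 in lowest terms: an exact hit needs N1·N3 = k·735 and N2·N4 = k·473 for one integer k, every count in [12, 96]; additionally prefer no 1:1 stage (N1 ≠ N2, N3 ≠ N4)
k = 1: no 1:1-free in-range split of k·735 and k·473 into factor pairs; take k = 2
k = 2: N1·N3 = 1470 = 21·70, N2·N4 = 946 = 22·43
achieved = 21·70/(22·43) = 735/473; |achieved − target| = 0 ≤ 147/9460 ✓

N1=21 N2=22 N3=70 N4=43 achieved=735/473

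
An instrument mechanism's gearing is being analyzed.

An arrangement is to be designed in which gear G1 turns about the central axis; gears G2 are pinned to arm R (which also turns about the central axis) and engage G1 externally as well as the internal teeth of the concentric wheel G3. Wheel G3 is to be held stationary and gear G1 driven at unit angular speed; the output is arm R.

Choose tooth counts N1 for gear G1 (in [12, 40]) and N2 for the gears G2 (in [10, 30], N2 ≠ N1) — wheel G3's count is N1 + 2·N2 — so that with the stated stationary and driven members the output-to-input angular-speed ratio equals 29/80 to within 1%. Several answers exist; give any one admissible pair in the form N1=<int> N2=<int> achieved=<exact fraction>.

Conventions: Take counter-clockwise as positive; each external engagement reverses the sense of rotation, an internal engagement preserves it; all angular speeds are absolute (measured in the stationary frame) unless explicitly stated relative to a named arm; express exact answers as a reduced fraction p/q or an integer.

class = planetary set [ratio 29/80 wanted; Willis about the carrier]
Willis with ω_ring = 0: ω_arm/ω_sun = N1/(N1+N3); set equal to 29/80  ⇒  N3/N1 = 1/(29/80) − 1 = 51/29
N3 = N1 + 2·N2  ⇒  N2/N1 = (N3/N1 − 1)/2 = (51/29 − 1)/2 = 11/29
smallest multiple with N1 ≥ 12 and N2 ≥ 10: k = 1  ⇒  N1 = 1·29 = 29, N2 = 1·11 = 11 (N1 ≤ 40, N2 ≤ 30, N2 ≠ N1 ✓), N3 = 29 + 2·11 = 51
check: N1/(N1+N3) with N1 = 29, N3 = 51 gives 29/80; |achieved − target| = 0 ≤ 29/8000 ✓

N1=29 N2=11 achieved=29/80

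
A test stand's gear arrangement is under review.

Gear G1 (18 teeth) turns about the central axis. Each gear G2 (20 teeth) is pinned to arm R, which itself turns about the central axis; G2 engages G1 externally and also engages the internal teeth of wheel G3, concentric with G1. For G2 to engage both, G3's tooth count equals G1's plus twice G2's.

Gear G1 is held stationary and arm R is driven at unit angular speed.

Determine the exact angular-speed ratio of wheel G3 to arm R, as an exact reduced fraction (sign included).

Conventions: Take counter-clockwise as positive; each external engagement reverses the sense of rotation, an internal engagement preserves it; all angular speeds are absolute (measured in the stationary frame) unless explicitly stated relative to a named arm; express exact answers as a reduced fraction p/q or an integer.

38/29

topology: planetary set — G1 18T / G2 20T / G3 58T, arm = carrier (Willis)
ring teeth: 18 + 2·20 = 58
18(ω_sun−ω_arm) = −58(ω_ring−ω_arm),  ω_sun = 0, ω_arm = 1
ω_ring = 1 − (18/58)(0−1) = 38/29
ω_out/ω_in = 38/29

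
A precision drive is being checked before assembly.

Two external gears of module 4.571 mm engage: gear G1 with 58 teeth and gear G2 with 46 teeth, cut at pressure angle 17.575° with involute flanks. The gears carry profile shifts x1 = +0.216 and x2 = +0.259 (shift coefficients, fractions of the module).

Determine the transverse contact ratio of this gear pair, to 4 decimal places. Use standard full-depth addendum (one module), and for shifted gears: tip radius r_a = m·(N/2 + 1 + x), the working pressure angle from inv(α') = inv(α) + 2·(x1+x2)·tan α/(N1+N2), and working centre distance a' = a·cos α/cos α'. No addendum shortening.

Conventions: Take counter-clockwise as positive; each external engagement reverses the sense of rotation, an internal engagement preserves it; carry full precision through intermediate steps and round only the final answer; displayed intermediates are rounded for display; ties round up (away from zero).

class = single-mesh tooth geometry [involute pair 58T × 46T, m = 4.571]
base radii: r_b1 = 126.371479, r_b2 = 100.225656
tip radii: r_a1 = 138.117336, r_a2 = 110.887889
inv(α') = inv(17.575°) + 2·(+0.216+0.259)·tan α/(58+46) = 0.01289018  ⇒  α' = 19.08423°
a' = a·cos α / cos α' = 237.6920·cos 17.575°/cos 19.08423° = 239.775444
action lengths: √(r_a1²−r_b1²) = 55.737311, √(r_a2²−r_b2²) = 47.444092
base pitch p_b = π·m·cos α = 13.689921
CR = (55.737311 + 47.444092 − 239.775444·sin 19.08423°)/13.689921 = 1.810453
contact ratio ≈ 1.8105

1.8105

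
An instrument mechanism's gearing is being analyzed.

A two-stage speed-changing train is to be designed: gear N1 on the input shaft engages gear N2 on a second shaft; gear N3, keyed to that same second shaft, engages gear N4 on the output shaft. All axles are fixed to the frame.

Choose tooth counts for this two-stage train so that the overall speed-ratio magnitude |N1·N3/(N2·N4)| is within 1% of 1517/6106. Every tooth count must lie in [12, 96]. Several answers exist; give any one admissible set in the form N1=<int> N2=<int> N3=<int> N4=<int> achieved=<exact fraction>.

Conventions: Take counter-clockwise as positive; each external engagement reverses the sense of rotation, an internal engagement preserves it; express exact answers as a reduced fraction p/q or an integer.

N1=37 N2=71 N3=41 N4=86 achieved=1517/6106

topology: fixed-axis compound train — 2 stages, target 1517/6106
target = 1517/6106 in lowest terms: an exact hit needs N1·N3 = k·1517 and N2·N4 = k·6106 for one integer k, every count in [12, 96]; additionally prefer no 1:1 stage (N1 ≠ N2, N3 ≠ N4)
k = 1: N1·N3 = 1517 = 37·41, N2·N4 = 6106 = 71·86
achieved = 37·41/(71·86) = 1517/6106; |achieved − target| = 0 ≤ 1517/610600 ✓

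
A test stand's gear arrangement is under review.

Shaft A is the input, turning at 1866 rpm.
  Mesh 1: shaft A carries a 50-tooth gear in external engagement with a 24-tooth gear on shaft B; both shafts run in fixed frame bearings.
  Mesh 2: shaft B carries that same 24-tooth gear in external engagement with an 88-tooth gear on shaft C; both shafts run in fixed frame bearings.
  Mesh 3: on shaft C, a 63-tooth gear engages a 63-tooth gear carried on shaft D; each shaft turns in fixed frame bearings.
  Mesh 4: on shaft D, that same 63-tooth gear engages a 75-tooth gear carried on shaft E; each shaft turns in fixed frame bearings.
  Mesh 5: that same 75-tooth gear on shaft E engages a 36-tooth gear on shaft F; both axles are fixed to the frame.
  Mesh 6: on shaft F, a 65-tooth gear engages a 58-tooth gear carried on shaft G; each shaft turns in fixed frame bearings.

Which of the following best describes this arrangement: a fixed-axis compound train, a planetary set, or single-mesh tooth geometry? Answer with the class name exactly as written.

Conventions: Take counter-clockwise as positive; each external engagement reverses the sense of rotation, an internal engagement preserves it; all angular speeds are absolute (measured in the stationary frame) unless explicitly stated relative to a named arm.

6-mesh fixed-axis compound train (all bearings frame-fixed)
classification: fixed-axis compound train

fixed-axis compound train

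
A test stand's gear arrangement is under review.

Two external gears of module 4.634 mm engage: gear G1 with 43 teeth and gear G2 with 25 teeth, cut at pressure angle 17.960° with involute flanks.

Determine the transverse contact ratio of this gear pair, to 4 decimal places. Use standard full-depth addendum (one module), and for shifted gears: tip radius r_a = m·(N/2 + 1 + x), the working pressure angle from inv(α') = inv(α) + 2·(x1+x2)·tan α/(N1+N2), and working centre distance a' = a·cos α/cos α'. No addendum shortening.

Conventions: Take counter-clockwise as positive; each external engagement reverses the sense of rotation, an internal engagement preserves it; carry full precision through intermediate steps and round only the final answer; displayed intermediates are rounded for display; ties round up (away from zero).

topology: single-mesh involute geometry — m = 4.634, 43T/25T pair
base radii: r_b1 = 94.776183, r_b2 = 55.102432
tip radii: r_a1 = 104.265000, r_a2 = 62.559000
no profile shift: α' = α, a' = a
action lengths: √(r_a1²−r_b1²) = 43.458779, √(r_a2²−r_b2²) = 29.620103
base pitch p_b = π·m·cos α = 13.848752
CR = (43.458779 + 29.620103 − 157.556000·sin 17.96000°)/13.848752 = 1.768825
contact ratio ≈ 1.7688

1.7688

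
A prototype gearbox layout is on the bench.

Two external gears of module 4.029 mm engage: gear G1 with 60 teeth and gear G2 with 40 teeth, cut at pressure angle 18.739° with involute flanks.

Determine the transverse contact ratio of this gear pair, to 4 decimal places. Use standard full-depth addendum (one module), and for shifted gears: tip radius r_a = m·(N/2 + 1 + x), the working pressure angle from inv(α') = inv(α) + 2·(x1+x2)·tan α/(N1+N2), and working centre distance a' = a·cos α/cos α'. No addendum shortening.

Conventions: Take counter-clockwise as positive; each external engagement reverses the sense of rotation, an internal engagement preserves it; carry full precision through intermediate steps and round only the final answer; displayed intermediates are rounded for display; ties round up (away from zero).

1.8195

topology: single-mesh involute geometry — m = 4.029, 60T/40T pair
base radii: r_b1 = 114.462902, r_b2 = 76.308601
tip radii: r_a1 = 124.899000, r_a2 = 84.609000
no profile shift: α' = α, a' = a
action lengths: √(r_a1²−r_b1²) = 49.980039, √(r_a2²−r_b2²) = 36.546960
base pitch p_b = π·m·cos α = 11.986527
CR = (49.980039 + 36.546960 − 201.450000·sin 18.73900°)/11.986527 = 1.819513
contact ratio ≈ 1.8195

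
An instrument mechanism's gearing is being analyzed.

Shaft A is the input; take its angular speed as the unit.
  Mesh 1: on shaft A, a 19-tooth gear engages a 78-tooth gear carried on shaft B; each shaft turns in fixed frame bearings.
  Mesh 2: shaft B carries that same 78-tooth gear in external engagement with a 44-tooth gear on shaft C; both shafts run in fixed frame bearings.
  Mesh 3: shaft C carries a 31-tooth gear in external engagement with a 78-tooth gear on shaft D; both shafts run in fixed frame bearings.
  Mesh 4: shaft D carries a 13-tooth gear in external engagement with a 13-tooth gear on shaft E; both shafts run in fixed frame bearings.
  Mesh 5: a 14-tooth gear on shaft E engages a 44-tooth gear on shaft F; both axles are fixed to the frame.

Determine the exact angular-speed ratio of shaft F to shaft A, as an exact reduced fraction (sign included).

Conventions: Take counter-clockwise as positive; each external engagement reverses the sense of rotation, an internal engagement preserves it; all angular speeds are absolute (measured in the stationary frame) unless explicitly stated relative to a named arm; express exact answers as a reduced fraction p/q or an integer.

class = fixed-axis compound train [5 meshes; 5 ratios multiply, 5 sense flips]
mesh 1 [19T→78T]: running ratio 19/78, sense −
mesh 2 [78T→44T]: running ratio 19/44, sense +
mesh 3 [31T→78T]: running ratio 589/3432, sense −
mesh 4 [13T→13T]: running ratio 589/3432, sense +
mesh 5 [14T→44T]: running ratio 4123/75504, sense −
ω_out/ω_in = -4123/75504

-4123/75504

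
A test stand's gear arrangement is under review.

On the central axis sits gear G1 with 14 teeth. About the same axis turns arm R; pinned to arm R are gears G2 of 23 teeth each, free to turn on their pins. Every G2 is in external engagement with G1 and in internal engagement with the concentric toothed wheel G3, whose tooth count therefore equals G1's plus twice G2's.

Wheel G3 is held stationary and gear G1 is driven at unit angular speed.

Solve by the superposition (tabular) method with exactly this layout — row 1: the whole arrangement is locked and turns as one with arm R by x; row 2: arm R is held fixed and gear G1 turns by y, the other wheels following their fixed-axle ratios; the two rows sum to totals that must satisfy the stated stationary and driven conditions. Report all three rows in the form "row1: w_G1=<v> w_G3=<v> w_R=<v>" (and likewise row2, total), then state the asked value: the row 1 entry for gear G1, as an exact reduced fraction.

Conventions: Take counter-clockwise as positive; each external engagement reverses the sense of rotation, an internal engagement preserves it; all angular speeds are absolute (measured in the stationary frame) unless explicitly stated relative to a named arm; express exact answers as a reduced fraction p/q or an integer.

planetary set (14T centre, 23T on arm, 60T internal) — Willis relation
row 1 (train locked, turned with arm): all members turn x
row 2: sun turns y, ring = −(14/60)·y, arm 0
boundary: total ω_ring = x − (14/60)·y = 0 and total ω_sun = x + y = 1  ⇒  y = 30/37, x = 7/37
row 2 ring = −(14/60)·30/37 = -7/37
totals (row 1 + row 2): sun 7/37 + 30/37 = 1, ring 7/37 + (-7/37) = 0, arm 7/37 + 0 = 7/37
asked cell (row1, sun) = 7/37

row1: w_G1=7/37 w_G3=7/37 w_R=7/37
row2: w_G1=30/37 w_G3=-7/37 w_R=0
total: w_G1=1 w_G3=0 w_R=7/37
asked value: 7/37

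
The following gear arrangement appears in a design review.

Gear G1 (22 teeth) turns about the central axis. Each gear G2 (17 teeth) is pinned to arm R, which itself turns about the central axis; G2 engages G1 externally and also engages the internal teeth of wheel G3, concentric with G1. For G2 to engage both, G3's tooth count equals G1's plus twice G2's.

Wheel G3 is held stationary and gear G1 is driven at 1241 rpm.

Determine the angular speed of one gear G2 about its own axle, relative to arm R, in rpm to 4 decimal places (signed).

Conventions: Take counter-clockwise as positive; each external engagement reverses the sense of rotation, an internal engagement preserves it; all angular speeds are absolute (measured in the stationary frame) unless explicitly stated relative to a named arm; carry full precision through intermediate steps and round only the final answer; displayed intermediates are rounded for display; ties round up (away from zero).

class = planetary set [G3 = 22+2·17 = 56; Willis about the carrier]
normalise by the input: solve with ω_sun = 1, then scale by 1241 rpm
ring teeth: 22 + 2·17 = 56
22(ω_sun−ω_arm) = −56(ω_ring−ω_arm),  ω_ring = 0, ω_sun = 1
22(1−ω_arm) = −56(0−ω_arm)  ⇒  78·ω_arm = 22  ⇒  ω_arm = 11/39
sun–planet mesh: 22·(1−11/39) = −17·(ω_p−ω_arm)  ⇒  ω_p−ω_arm = -616/663
scale: ω_p−ω_arm = -616/663 × 1241 rpm = -1153.0256 rpm

-1153.0256 rpm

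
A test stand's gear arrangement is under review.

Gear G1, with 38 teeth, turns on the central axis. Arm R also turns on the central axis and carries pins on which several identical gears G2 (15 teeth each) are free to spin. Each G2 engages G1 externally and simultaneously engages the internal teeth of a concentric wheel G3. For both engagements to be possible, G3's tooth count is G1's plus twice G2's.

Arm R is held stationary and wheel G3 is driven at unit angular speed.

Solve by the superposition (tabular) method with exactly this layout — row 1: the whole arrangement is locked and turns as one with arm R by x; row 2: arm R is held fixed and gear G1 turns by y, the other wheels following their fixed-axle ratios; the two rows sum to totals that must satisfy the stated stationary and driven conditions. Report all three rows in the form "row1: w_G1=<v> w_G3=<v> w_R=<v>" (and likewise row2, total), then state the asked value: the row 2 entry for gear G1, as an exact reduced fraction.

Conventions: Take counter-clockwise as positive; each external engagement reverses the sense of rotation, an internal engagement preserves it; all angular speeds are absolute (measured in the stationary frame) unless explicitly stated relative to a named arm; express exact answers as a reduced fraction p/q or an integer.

row1: w_G1=0 w_G3=0 w_R=0
row2: w_G1=-34/19 w_G3=1 w_R=0
total: w_G1=-34/19 w_G3=1 w_R=0
asked value: -34/19

topology: planetary set — G1 38T / G2 15T / G3 68T, arm = carrier (Willis)
row 1: whole set turns with the arm by x
row 2 — arm fixed, fixed-axis ratios: sun y, ring −(38/68)·y, arm 0
boundary: total ω_arm = x = 0 and total ω_ring = x − (38/68)·y = 1  ⇒  y = -34/19, x = 0
row 2 ring = −(38/68)·(-34/19) = 1
totals (row 1 + row 2): sun 0 + (-34/19) = -34/19, ring 0 + 1 = 1, arm 0 + 0 = 0
asked cell (row2, sun) = -34/19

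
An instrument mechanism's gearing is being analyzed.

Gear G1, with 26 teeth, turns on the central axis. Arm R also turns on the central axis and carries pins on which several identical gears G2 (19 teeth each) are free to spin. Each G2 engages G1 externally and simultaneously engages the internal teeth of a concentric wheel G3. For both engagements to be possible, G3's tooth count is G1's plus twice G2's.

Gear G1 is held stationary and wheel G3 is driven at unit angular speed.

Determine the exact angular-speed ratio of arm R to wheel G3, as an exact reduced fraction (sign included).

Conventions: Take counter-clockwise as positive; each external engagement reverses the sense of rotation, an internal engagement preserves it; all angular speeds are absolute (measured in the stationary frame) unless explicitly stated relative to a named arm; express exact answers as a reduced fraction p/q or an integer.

32/45

recognized (axles ride arm R): planetary set, 26/19/64 teeth
ring teeth: 26 + 2·19 = 64
26(ω_sun−ω_arm) = −64(ω_ring−ω_arm),  ω_sun = 0, ω_ring = 1
26(0−ω_arm) = −64(1−ω_arm)  ⇒  90·ω_arm = 64  ⇒  ω_arm = 32/45
ω_out/ω_in = 32/45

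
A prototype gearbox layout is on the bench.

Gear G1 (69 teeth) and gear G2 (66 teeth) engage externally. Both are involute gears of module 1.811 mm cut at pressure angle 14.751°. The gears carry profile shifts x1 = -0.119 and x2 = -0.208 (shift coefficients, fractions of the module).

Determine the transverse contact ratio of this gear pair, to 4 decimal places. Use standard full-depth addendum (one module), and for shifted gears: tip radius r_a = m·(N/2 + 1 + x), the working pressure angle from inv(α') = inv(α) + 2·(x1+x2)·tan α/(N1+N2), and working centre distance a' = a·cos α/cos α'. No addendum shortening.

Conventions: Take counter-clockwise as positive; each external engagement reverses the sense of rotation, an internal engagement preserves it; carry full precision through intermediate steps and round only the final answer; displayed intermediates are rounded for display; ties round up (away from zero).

2.3342

class = single-mesh tooth geometry [involute pair 69T × 66T, m = 1.811]
base radii: r_b1 = 60.420269, r_b2 = 57.793301
tip radii: r_a1 = 64.074991, r_a2 = 61.197312
inv(α') = inv(14.751°) + 2·(-0.119-0.208)·tan α/(69+66) = 0.00456765  ⇒  α' = 13.60681°
a' = a·cos α / cos α' = 122.2425·cos 14.751°/cos 13.60681° = 121.627280
action lengths: √(r_a1²−r_b1²) = 21.330625, √(r_a2²−r_b2²) = 20.125739
base pitch p_b = π·m·cos α = 5.501909
CR = (21.330625 + 20.125739 − 121.627280·sin 13.60681°)/5.501909 = 2.334209
contact ratio ≈ 2.3342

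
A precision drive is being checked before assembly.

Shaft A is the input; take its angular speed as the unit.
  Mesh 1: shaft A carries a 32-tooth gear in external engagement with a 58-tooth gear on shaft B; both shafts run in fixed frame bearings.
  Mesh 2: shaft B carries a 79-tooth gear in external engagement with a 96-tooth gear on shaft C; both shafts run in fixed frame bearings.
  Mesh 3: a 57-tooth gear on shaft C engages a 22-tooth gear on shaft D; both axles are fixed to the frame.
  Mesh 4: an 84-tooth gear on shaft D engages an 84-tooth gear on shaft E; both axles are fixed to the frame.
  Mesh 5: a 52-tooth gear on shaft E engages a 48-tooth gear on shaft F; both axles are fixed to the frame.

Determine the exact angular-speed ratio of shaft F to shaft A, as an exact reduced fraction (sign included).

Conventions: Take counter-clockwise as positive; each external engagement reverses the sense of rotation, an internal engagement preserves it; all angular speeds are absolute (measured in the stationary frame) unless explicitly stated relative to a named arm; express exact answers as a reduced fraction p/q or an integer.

-19513/15312

class = fixed-axis compound train [5 meshes; 5 ratios multiply, 5 sense flips]
mesh 1 [32T→58T]: running ratio 16/29, sense −
mesh 2 [79T→96T]: running ratio 79/174, sense +
mesh 3 [57T→22T]: running ratio 1501/1276, sense −
mesh 4 [84T→84T]: running ratio 1501/1276, sense +
mesh 5 [52T→48T]: running ratio 19513/15312, sense −
ω_out/ω_in = -19513/15312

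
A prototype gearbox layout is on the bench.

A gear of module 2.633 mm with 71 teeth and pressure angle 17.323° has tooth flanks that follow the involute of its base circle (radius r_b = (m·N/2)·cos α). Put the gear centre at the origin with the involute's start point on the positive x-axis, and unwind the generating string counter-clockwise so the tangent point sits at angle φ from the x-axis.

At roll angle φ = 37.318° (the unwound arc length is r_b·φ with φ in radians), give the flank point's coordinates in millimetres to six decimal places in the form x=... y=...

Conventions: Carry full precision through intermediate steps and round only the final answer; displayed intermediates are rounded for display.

class = single-mesh tooth geometry [base-circle involute, m = 2.633, 71T]
pitch radius r_p = m·N/2 = 2.633·71/2 = 93.471500
base radius r_b = r_p·cos α = 93.471500·cos 17.323° = 89.231759
roll angle φ = 37.318° = 0.65132197 rad
x = r_b·(cos φ + φ·sin φ) = 106.198229
y = r_b·(sin φ − φ·cos φ) = 7.874965

x=106.198229 y=7.874965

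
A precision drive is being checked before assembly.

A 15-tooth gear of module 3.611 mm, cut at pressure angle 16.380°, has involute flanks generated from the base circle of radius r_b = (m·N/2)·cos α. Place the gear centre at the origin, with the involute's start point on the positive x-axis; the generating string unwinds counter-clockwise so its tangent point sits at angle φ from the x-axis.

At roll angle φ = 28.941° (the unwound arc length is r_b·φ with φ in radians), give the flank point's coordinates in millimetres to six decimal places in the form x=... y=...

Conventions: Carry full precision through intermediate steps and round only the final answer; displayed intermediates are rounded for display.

single-mesh involute tooth geometry (15T wheel at module 3.611)
pitch radius r_p = m·N/2 = 3.611·15/2 = 27.082500
base radius r_b = r_p·cos α = 27.082500·cos 16.380° = 25.983288
roll angle φ = 28.941° = 0.50511574 rad
x = r_b·(cos φ + φ·sin φ) = 29.089549
y = r_b·(sin φ − φ·cos φ) = 1.087988

x=29.089549 y=1.087988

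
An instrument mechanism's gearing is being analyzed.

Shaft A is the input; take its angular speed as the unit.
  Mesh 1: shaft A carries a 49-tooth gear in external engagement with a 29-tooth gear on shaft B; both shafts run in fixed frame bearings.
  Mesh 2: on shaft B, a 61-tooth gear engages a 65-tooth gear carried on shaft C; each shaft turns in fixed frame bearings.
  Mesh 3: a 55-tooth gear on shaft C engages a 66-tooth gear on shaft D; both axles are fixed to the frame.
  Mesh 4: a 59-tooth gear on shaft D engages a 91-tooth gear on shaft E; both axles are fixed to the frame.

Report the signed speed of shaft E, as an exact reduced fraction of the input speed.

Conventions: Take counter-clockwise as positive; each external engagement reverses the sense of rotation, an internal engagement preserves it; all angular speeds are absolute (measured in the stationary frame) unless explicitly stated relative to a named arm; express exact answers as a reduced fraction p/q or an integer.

25193/29406

4-mesh fixed-axis compound train (all bearings frame-fixed)
mesh 1 [49T→29T]: |ω|/ω_in = 1×49/29 = 49/29, sense flips to −
mesh 2 [61T→65T]: |ω|/ω_in = (49/29)×61/65 = 2989/1885, sense flips to +
mesh 3 [55T→66T]: |ω|/ω_in = (2989/1885)×55/66 = 2989/2262, sense flips to −
mesh 4 [59T→91T]: |ω|/ω_in = (2989/2262)×59/91 = 25193/29406, sense flips to +
signed output speed (× input speed) = 25193/29406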